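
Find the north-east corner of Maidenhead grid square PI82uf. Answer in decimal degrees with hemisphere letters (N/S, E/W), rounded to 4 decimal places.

7.7500° S, 137.7500° E

Field P=15, I=8: +15·20° lon, +8·10° lat → SW at lon 120°, lat -10°.
Square 8, 2: +8·2° lon, +2·1° lat → SW at lon 136°, lat -8°.
Subsquare u=20, f=5: +20·0.0833333° lon, +5·0.0416667° lat → SW at lon 137.667°, lat -7.79167°.
Cell spans 0.0833333° lon × 0.0416667° lat. NE corner is SW corner plus one full cell.
latitude 7.7500° S, longitude 137.7500° E.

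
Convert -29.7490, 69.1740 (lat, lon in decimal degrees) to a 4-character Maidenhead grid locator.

MG40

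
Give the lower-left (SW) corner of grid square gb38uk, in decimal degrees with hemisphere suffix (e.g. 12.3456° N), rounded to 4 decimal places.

Field G=6, B=1: +6·20° lon, +1·10° lat → SW at lon -60°, lat -80°.
Square 3, 8: +3·2° lon, +8·1° lat → SW at lon -54°, lat -72°.
Subsquare u=20, k=10: +20·0.0833333° lon, +10·0.0416667° lat → SW at lon -52.3333°, lat -71.5833°.
latitude 71.5833° S, longitude 52.3333° W.

71.5833° S, 52.3333° W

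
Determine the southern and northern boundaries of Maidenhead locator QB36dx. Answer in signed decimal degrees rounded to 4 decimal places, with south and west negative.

-73.0417, -73.0000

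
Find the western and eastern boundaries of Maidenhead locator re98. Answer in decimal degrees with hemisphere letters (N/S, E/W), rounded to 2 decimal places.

178.00° E, 180.00° E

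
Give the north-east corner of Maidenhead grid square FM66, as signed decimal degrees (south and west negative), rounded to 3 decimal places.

Field F=5, M=12: +5·20° lon, +12·10° lat → SW at lon -80°, lat 30°.
Square 6, 6: +6·2° lon, +6·1° lat → SW at lon -68°, lat 36°.
Cell spans 2° lon × 1° lat. NE corner is SW corner plus one full cell.
latitude 37.000, longitude -66.000.

37.000, -66.000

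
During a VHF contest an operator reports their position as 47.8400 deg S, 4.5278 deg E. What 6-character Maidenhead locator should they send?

JE22gd

Shift to the Maidenhead origin (180°W, 90°S): lon 184.5278, lat 42.1600.
Field: lon ⌊184.5278/20⌋ = 9 → J; lat ⌊42.1600/10⌋ = 4 → E.
Square: lon ⌊4.5278/2⌋ = 2; lat ⌊2.1600/1⌋ = 2.
Subsquare: lon ⌊0.5278/0.0833333⌋ = 6 → g; lat ⌊0.1600/0.0416667⌋ = 3 → d.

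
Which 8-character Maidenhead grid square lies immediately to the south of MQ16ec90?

MQ16eb99

Latitude extended square 0; −1 → -1, wraps to 9, carry into subsquare.
Latitude subsquare c = 2; −1 → 1 = b.
The longitude characters are unchanged.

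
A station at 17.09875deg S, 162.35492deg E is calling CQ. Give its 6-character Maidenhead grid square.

RH12ev

Shift to the Maidenhead origin (180°W, 90°S): lon 342.3549, lat 72.9013.
Field (20°×10°, letters A–R): 342.3549/20 → 17 → R, 72.9013/10 → 7 → H; chars RH.
Square (2°×1°, digits 0–9): 2.3549/2 → 1, 2.9013/1 → 2; chars 12.
Subsquare (5′×2.5′, letters a–x): 0.3549/0.0833333 → 4 → e, 0.9013/0.0416667 → 21 → v; chars ev.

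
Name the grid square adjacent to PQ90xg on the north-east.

Longitude subsquare x = 23; +1 → 24, wraps to 0 = a, carry into square.
Longitude square 9; +1 → 10, wraps to 0, carry into field.
Longitude field P = 15; +1 → 16 = Q.
Latitude subsquare g = 6; +1 → 7 = h.

QQ00ah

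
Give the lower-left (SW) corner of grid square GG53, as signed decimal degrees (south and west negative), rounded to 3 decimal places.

Field G=6, G=6: +6·20° lon, +6·10° lat → SW at lon -60°, lat -30°.
Square 5, 3: +5·2° lon, +3·1° lat → SW at lon -50°, lat -27°.
latitude -27.000, longitude -50.000.

-27.000, -50.000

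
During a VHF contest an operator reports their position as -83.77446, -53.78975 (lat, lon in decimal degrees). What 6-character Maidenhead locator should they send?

GA36cf

Shift to the Maidenhead origin (180°W, 90°S): lon 126.2103, lat 6.2255.
Field (20°×10°, letters A–R): lon ⌊126.2103/20⌋ = 6 → G; lat ⌊6.2255/10⌋ = 0 → A.
Square (2°×1°, digits 0–9): lon ⌊6.2103/2⌋ = 3; lat ⌊6.2255/1⌋ = 6.
Subsquare (5′×2.5′, letters a–x): lon ⌊0.2103/0.0833333⌋ = 2 → c; lat ⌊0.2255/0.0416667⌋ = 5 → f.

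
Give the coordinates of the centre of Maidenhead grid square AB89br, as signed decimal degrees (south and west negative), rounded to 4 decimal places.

-70.2708, -163.8750

Field A=0, B=1: +0·20° lon, +1·10° lat → SW at lon -180°, lat -80°.
Square 8, 9: +8·2° lon, +9·1° lat → SW at lon -164°, lat -71°.
Subsquare b=1, r=17: +1·0.0833333° lon, +17·0.0416667° lat → SW at lon -163.917°, lat -70.2917°.
Cell spans 0.0833333° lon × 0.0416667° lat. Centre is SW corner plus half of each.
latitude -70.2708, longitude -163.8750.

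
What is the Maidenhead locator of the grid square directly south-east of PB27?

Longitude square 2; +1 → 3.
Latitude square 7; −1 → 6.

PB36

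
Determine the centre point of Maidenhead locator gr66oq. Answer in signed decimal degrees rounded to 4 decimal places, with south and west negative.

86.6875, -46.7917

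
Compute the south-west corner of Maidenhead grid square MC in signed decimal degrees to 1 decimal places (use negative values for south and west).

-70.0, 60.0

Field M=12, C=2: +12·20° lon, +2·10° lat → SW at lon 60°, lat -70°.
latitude -70.0, longitude 60.0.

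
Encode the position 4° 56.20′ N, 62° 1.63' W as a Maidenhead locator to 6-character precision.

Shift to the Maidenhead origin (180°W, 90°S): lon 117.9728, lat 94.9367.
Field: 117.9728/20 → 5 → F, 94.9367/10 → 9 → J; chars FJ.
Square: 17.9728/2 → 8, 4.9367/1 → 4; chars 84.
Subsquare: 1.9728/0.0833333 → 23 → x, 0.9367/0.0416667 → 22 → w; chars xw.

FJ84xw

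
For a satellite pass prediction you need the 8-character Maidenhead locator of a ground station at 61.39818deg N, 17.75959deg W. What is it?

IP11cj85

Shift to the Maidenhead origin (180°W, 90°S): lon 162.24041, lat 151.39818.
Field: 162.24041/20 → 8 → I, 151.39818/10 → 15 → P; chars IP.
Square: 2.24041/2 → 1, 1.39818/1 → 1; chars 11.
Subsquare: 0.24041/0.0833333 → 2 → c, 0.39818/0.0416667 → 9 → j; chars cj.
Extended square: 0.07374/0.00833333 → 8, 0.02318/0.00416667 → 5; chars 85.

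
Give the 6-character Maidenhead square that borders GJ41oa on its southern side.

GJ40ox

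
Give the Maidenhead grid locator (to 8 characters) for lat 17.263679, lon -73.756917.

FK37cg93

Offset from 180°W / 90°S: lon 106.24308°, lat 107.26368°.
Field: lon ⌊106.24308/20⌋ = 5 → F; lat ⌊107.26368/10⌋ = 10 → K.
Square: lon ⌊6.24308/2⌋ = 3; lat ⌊7.26368/1⌋ = 7.
Subsquare: lon ⌊0.24308/0.0833333⌋ = 2 → c; lat ⌊0.26368/0.0416667⌋ = 6 → g.
Extended square: lon ⌊0.07642/0.00833333⌋ = 9; lat ⌊0.01368/0.00416667⌋ = 3.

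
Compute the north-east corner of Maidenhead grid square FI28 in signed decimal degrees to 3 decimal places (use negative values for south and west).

-1.000, -74.000

Field F=5, I=8: +5·20° lon, +8·10° lat → SW at lon -80°, lat -10°.
Square 2, 8: +2·2° lon, +8·1° lat → SW at lon -76°, lat -2°.
Cell spans 2° lon × 1° lat. NE corner is SW corner plus one full cell.
latitude -1.000, longitude -74.000.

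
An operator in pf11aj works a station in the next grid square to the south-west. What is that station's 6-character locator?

Longitude subsquare a = 0; −1 → -1, wraps to 23 = x, carry into square.
Longitude square 1; −1 → 0.
Latitude subsquare j = 9; −1 → 8 = i.

PF01xi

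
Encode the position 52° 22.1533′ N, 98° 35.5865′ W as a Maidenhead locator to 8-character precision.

Shift to the Maidenhead origin (180°W, 90°S): lon 81.40689, lat 142.36922.
Field (20°×10°, letters A–R): lon ⌊81.40689/20⌋ = 4 → E; lat ⌊142.36922/10⌋ = 14 → O.
Square (2°×1°, digits 0–9): lon ⌊1.40689/2⌋ = 0; lat ⌊2.36922/1⌋ = 2.
Subsquare (5′×2.5′, letters a–x): lon ⌊1.40689/0.0833333⌋ = 16 → q; lat ⌊0.36922/0.0416667⌋ = 8 → i.
Extended square (30″×15″, digits 0–9): lon ⌊0.07356/0.00833333⌋ = 8; lat ⌊0.03589/0.00416667⌋ = 8.

EO02qi88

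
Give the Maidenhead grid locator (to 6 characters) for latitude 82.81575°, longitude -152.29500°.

BR32ut

Shift to the Maidenhead origin (180°W, 90°S): lon 27.7050, lat 172.8157.
Field: lon ⌊27.7050/20⌋ = 1 → B; lat ⌊172.8157/10⌋ = 17 → R.
Square: lon ⌊7.7050/2⌋ = 3; lat ⌊2.8157/1⌋ = 2.
Subsquare: lon ⌊1.7050/0.0833333⌋ = 20 → u; lat ⌊0.8157/0.0416667⌋ = 19 → t.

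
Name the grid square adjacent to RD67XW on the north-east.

RD77ax

Longitude subsquare x = 23; +1 → 24, wraps to 0 = a, carry into square.
Longitude square 6; +1 → 7.
Latitude subsquare w = 22; +1 → 23 = x.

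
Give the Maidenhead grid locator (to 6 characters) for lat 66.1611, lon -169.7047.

AP56dd

Shift to the Maidenhead origin (180°W, 90°S): lon 10.2953, lat 156.1611.
Field (20°×10°, letters A–R): lon ⌊10.2953/20⌋ = 0 → A; lat ⌊156.1611/10⌋ = 15 → P.
Square (2°×1°, digits 0–9): lon ⌊10.2953/2⌋ = 5; lat ⌊6.1611/1⌋ = 6.
Subsquare (5′×2.5′, letters a–x): lon ⌊0.2953/0.0833333⌋ = 3 → d; lat ⌊0.1611/0.0416667⌋ = 3 → d.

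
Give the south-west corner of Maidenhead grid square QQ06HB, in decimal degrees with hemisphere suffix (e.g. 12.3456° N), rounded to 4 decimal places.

76.0417° N, 140.5833° E

Field Q=16, Q=16: +16·20° lon, +16·10° lat → SW at lon 140°, lat 70°.
Square 0, 6: +0·2° lon, +6·1° lat → SW at lon 140°, lat 76°.
Subsquare h=7, b=1: +7·0.0833333° lon, +1·0.0416667° lat → SW at lon 140.583°, lat 76.0417°.
latitude 76.0417° N, longitude 140.5833° E.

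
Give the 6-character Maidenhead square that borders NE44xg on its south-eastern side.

NE54af

Longitude subsquare x = 23; +1 → 24, wraps to 0 = a, carry into square.
Longitude square 4; +1 → 5.
Latitude subsquare g = 6; −1 → 5 = f.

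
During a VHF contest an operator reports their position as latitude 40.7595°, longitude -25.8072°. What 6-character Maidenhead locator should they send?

HN70cs

Offset from 180°W / 90°S: lon 154.1928°, lat 130.7595°.
Field: lon ⌊154.1928/20⌋ = 7 → H; lat ⌊130.7595/10⌋ = 13 → N.
Square: lon ⌊14.1928/2⌋ = 7; lat ⌊0.7595/1⌋ = 0.
Subsquare: lon ⌊0.1928/0.0833333⌋ = 2 → c; lat ⌊0.7595/0.0416667⌋ = 18 → s.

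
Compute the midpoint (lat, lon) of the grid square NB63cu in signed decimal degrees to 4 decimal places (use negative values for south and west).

-76.1458, 92.2083

Field N=13, B=1: +13·20° lon, +1·10° lat → SW at lon 80°, lat -80°.
Square 6, 3: +6·2° lon, +3·1° lat → SW at lon 92°, lat -77°.
Subsquare c=2, u=20: +2·0.0833333° lon, +20·0.0416667° lat → SW at lon 92.1667°, lat -76.1667°.
Cell spans 0.0833333° lon × 0.0416667° lat. Centre is SW corner plus half of each.
latitude -76.1458, longitude 92.2083.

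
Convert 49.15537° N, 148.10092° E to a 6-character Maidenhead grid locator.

Shift to the Maidenhead origin (180°W, 90°S): lon 328.1009, lat 139.1554.
Field (20°×10°, letters A–R): 328.1009/20 → 16 → Q, 139.1554/10 → 13 → N; chars QN.
Square (2°×1°, digits 0–9): 8.1009/2 → 4, 9.1554/1 → 9; chars 49.
Subsquare (5′×2.5′, letters a–x): 0.1009/0.0833333 → 1 → b, 0.1554/0.0416667 → 3 → d; chars bd.

QN49bd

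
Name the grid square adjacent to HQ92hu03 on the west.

HQ92gu93

Longitude extended square 0; −1 → -1, wraps to 9, carry into subsquare.
Longitude subsquare h = 7; −1 → 6 = g.
The latitude characters are unchanged.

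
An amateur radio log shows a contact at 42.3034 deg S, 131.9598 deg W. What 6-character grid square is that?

Shift to the Maidenhead origin (180°W, 90°S): lon 48.0402, lat 47.6966.
Field: 48.0402/20 → 2 → C, 47.6966/10 → 4 → E; chars CE.
Square: 8.0402/2 → 4, 7.6966/1 → 7; chars 47.
Subsquare: 0.0402/0.0833333 → 0 → a, 0.6966/0.0416667 → 16 → q; chars aq.

CE47aq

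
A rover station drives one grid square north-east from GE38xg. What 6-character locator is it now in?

Longitude subsquare x = 23; +1 → 24, wraps to 0 = a, carry into square.
Longitude square 3; +1 → 4.
Latitude subsquare g = 6; +1 → 7 = h.

GE48ah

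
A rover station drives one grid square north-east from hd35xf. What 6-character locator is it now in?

Longitude subsquare x = 23; +1 → 24, wraps to 0 = a, carry into square.
Longitude square 3; +1 → 4.
Latitude subsquare f = 5; +1 → 6 = g.

HD45ag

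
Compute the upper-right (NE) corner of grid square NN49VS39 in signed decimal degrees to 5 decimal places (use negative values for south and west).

49.79167, 89.78333

Field N=13, N=13: +13·20° lon, +13·10° lat → SW at lon 80°, lat 40°.
Square 4, 9: +4·2° lon, +9·1° lat → SW at lon 88°, lat 49°.
Subsquare v=21, s=18: +21·0.0833333° lon, +18·0.0416667° lat → SW at lon 89.75°, lat 49.75°.
Extended square 3, 9: +3·0.00833333° lon, +9·0.00416667° lat → SW at lon 89.775°, lat 49.7875°.
Cell spans 0.00833333° lon × 0.00416667° lat. NE corner is SW corner plus one full cell.
latitude 49.79167, longitude 89.78333.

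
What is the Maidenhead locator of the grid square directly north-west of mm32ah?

MM22xi

Longitude subsquare a = 0; −1 → -1, wraps to 23 = x, carry into square.
Longitude square 3; −1 → 2.
Latitude subsquare h = 7; +1 → 8 = i.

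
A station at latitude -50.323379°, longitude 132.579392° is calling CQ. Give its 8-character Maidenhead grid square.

Shift to the Maidenhead origin (180°W, 90°S): lon 312.57939, lat 39.67662.
Field (20°×10°, letters A–R): lon ⌊312.57939/20⌋ = 15 → P; lat ⌊39.67662/10⌋ = 3 → D.
Square (2°×1°, digits 0–9): lon ⌊12.57939/2⌋ = 6; lat ⌊9.67662/1⌋ = 9.
Subsquare (5′×2.5′, letters a–x): lon ⌊0.57939/0.0833333⌋ = 6 → g; lat ⌊0.67662/0.0416667⌋ = 16 → q.
Extended square (30″×15″, digits 0–9): lon ⌊0.07939/0.00833333⌋ = 9; lat ⌊0.00995/0.00416667⌋ = 2.

PD69gq92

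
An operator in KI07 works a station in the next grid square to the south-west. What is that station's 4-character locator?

Longitude square 0; −1 → -1, wraps to 9, carry into field.
Longitude field K = 10; −1 → 9 = J.
Latitude square 7; −1 → 6.

JI96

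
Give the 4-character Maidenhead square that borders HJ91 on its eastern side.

Longitude square 9; +1 → 10, wraps to 0, carry into field.
Longitude field H = 7; +1 → 8 = I.
The latitude characters are unchanged.

IJ01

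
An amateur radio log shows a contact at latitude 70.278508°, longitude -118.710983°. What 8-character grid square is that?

DQ00pg46

Shift to the Maidenhead origin (180°W, 90°S): lon 61.28902, lat 160.27851.
Field: lon ⌊61.28902/20⌋ = 3 → D; lat ⌊160.27851/10⌋ = 16 → Q.
Square: lon ⌊1.28902/2⌋ = 0; lat ⌊0.27851/1⌋ = 0.
Subsquare: lon ⌊1.28902/0.0833333⌋ = 15 → p; lat ⌊0.27851/0.0416667⌋ = 6 → g.
Extended square: lon ⌊0.03902/0.00833333⌋ = 4; lat ⌊0.02851/0.00416667⌋ = 6.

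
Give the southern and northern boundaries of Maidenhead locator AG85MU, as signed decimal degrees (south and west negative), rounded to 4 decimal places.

-24.1667, -24.1250

Field A=0, G=6: +0·20° lon, +6·10° lat → SW at lon -180°, lat -30°.
Square 8, 5: +8·2° lon, +5·1° lat → SW at lon -164°, lat -25°.
Subsquare m=12, u=20: +12·0.0833333° lon, +20·0.0416667° lat → SW at lon -163°, lat -24.1667°.
Cell spans 0.0833333° lon × 0.0416667° lat.
south -24.1667, north -24.1250.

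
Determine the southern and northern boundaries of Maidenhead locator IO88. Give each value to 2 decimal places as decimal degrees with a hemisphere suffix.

58.00° N, 59.00° N

Field I=8, O=14: +8·20° lon, +14·10° lat → SW at lon -20°, lat 50°.
Square 8, 8: +8·2° lon, +8·1° lat → SW at lon -4°, lat 58°.
Cell spans 2° lon × 1° lat.
south 58.00° N, north 59.00° N.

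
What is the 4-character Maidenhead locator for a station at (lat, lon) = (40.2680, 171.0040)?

RN50

Shift to the Maidenhead origin (180°W, 90°S): lon 351.00, lat 130.27.
Field: lon ⌊351.00/20⌋ = 17 → R; lat ⌊130.27/10⌋ = 13 → N.
Square: lon ⌊11.00/2⌋ = 5; lat ⌊0.27/1⌋ = 0.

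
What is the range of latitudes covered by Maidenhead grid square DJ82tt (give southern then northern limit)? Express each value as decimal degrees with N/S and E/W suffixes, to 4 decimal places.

Field D=3, J=9: +3·20° lon, +9·10° lat → SW at lon -120°, lat 0°.
Square 8, 2: +8·2° lon, +2·1° lat → SW at lon -104°, lat 2°.
Subsquare t=19, t=19: +19·0.0833333° lon, +19·0.0416667° lat → SW at lon -102.417°, lat 2.79167°.
Cell spans 0.0833333° lon × 0.0416667° lat.
south 2.7917° N, north 2.8333° N.

2.7917° N, 2.8333° N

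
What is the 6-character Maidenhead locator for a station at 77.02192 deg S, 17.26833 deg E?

JB82px

Add 180° to longitude and 90° to latitude: 197.2683, 12.9781.
Field (20°×10°, letters A–R): 197.2683/20 → 9 → J, 12.9781/10 → 1 → B; chars JB.
Square (2°×1°, digits 0–9): 17.2683/2 → 8, 2.9781/1 → 2; chars 82.
Subsquare (5′×2.5′, letters a–x): 1.2683/0.0833333 → 15 → p, 0.9781/0.0416667 → 23 → x; chars px.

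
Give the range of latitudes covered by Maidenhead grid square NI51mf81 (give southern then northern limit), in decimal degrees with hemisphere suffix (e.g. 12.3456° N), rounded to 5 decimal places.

Field N=13, I=8: +13·20° lon, +8·10° lat → SW at lon 80°, lat -10°.
Square 5, 1: +5·2° lon, +1·1° lat → SW at lon 90°, lat -9°.
Subsquare m=12, f=5: +12·0.0833333° lon, +5·0.0416667° lat → SW at lon 91°, lat -8.79167°.
Extended square 8, 1: +8·0.00833333° lon, +1·0.00416667° lat → SW at lon 91.0667°, lat -8.7875°.
Cell spans 0.00833333° lon × 0.00416667° lat.
south 8.78750° S, north 8.78333° S.

8.78750° S, 8.78333° S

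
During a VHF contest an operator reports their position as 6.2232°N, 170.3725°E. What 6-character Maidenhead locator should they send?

RJ56ef

Add 180° to longitude and 90° to latitude: 350.3725, 96.2232.
Field: 350.3725/20 → 17 → R, 96.2232/10 → 9 → J; chars RJ.
Square: 10.3725/2 → 5, 6.2232/1 → 6; chars 56.
Subsquare: 0.3725/0.0833333 → 4 → e, 0.2232/0.0416667 → 5 → f; chars ef.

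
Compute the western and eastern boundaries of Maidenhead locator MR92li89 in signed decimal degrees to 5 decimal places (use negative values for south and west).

78.98333, 78.99167

Field M=12, R=17: +12·20° lon, +17·10° lat → SW at lon 60°, lat 80°.
Square 9, 2: +9·2° lon, +2·1° lat → SW at lon 78°, lat 82°.
Subsquare l=11, i=8: +11·0.0833333° lon, +8·0.0416667° lat → SW at lon 78.9167°, lat 82.3333°.
Extended square 8, 9: +8·0.00833333° lon, +9·0.00416667° lat → SW at lon 78.9833°, lat 82.3708°.
Cell spans 0.00833333° lon × 0.00416667° lat.
west 78.98333, east 78.99167.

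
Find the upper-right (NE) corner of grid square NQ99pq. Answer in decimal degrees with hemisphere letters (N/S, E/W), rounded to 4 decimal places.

Field N=13, Q=16: +13·20° lon, +16·10° lat → SW at lon 80°, lat 70°.
Square 9, 9: +9·2° lon, +9·1° lat → SW at lon 98°, lat 79°.
Subsquare p=15, q=16: +15·0.0833333° lon, +16·0.0416667° lat → SW at lon 99.25°, lat 79.6667°.
Cell spans 0.0833333° lon × 0.0416667° lat. NE corner is SW corner plus one full cell.
latitude 79.7083° N, longitude 99.3333° E.

79.7083° N, 99.3333° E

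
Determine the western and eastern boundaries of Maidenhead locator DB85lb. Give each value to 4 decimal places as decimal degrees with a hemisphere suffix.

Field D=3, B=1: +3·20° lon, +1·10° lat → SW at lon -120°, lat -80°.
Square 8, 5: +8·2° lon, +5·1° lat → SW at lon -104°, lat -75°.
Subsquare l=11, b=1: +11·0.0833333° lon, +1·0.0416667° lat → SW at lon -103.083°, lat -74.9583°.
Cell spans 0.0833333° lon × 0.0416667° lat.
west 103.0833° W, east 103.0000° W.

103.0833° W, 103.0000° W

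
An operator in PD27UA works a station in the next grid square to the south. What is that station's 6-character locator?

PD26ux

Latitude subsquare a = 0; −1 → -1, wraps to 23 = x, carry into square.
Latitude square 7; −1 → 6.
The longitude characters are unchanged.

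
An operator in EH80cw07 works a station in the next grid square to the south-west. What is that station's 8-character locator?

EH80bw96

Longitude extended square 0; −1 → -1, wraps to 9, carry into subsquare.
Longitude subsquare c = 2; −1 → 1 = b.
Latitude extended square 7; −1 → 6.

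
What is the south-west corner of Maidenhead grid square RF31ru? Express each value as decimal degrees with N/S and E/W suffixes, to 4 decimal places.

Field R=17, F=5: +17·20° lon, +5·10° lat → SW at lon 160°, lat -40°.
Square 3, 1: +3·2° lon, +1·1° lat → SW at lon 166°, lat -39°.
Subsquare r=17, u=20: +17·0.0833333° lon, +20·0.0416667° lat → SW at lon 167.417°, lat -38.1667°.
latitude 38.1667° S, longitude 167.4167° E.

38.1667° S, 167.4167° E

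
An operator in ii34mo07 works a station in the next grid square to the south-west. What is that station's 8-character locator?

II34lo96

Longitude extended square 0; −1 → -1, wraps to 9, carry into subsquare.
Longitude subsquare m = 12; −1 → 11 = l.
Latitude extended square 7; −1 → 6.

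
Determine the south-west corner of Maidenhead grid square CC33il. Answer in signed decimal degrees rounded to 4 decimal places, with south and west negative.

Field C=2, C=2: +2·20° lon, +2·10° lat → SW at lon -140°, lat -70°.
Square 3, 3: +3·2° lon, +3·1° lat → SW at lon -134°, lat -67°.
Subsquare i=8, l=11: +8·0.0833333° lon, +11·0.0416667° lat → SW at lon -133.333°, lat -66.5417°.
latitude -66.5417, longitude -133.3333.

-66.5417, -133.3333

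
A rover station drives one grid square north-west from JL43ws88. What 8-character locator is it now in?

Longitude extended square 8; −1 → 7.
Latitude extended square 8; +1 → 9.

JL43ws79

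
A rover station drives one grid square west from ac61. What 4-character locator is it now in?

Longitude square 6; −1 → 5.
The latitude characters are unchanged.

AC51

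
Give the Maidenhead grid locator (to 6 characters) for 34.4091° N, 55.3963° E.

LM74qj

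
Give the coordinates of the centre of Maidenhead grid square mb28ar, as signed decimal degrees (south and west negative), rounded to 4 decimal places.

-71.2708, 64.0417

Field M=12, B=1: +12·20° lon, +1·10° lat → SW at lon 60°, lat -80°.
Square 2, 8: +2·2° lon, +8·1° lat → SW at lon 64°, lat -72°.
Subsquare a=0, r=17: +0·0.0833333° lon, +17·0.0416667° lat → SW at lon 64°, lat -71.2917°.
Cell spans 0.0833333° lon × 0.0416667° lat. Centre is SW corner plus half of each.
latitude -71.2708, longitude 64.0417.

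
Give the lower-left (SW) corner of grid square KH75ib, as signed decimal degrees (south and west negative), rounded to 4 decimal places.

Field K=10, H=7: +10·20° lon, +7·10° lat → SW at lon 20°, lat -20°.
Square 7, 5: +7·2° lon, +5·1° lat → SW at lon 34°, lat -15°.
Subsquare i=8, b=1: +8·0.0833333° lon, +1·0.0416667° lat → SW at lon 34.6667°, lat -14.9583°.
latitude -14.9583, longitude 34.6667.

-14.9583, 34.6667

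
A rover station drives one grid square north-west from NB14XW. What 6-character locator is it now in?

Longitude subsquare x = 23; −1 → 22 = w.
Latitude subsquare w = 22; +1 → 23 = x.

NB14wx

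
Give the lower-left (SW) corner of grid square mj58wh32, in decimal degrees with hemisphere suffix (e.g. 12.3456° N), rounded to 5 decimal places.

8.30000° N, 71.85833° E

Field M=12, J=9: +12·20° lon, +9·10° lat → SW at lon 60°, lat 0°.
Square 5, 8: +5·2° lon, +8·1° lat → SW at lon 70°, lat 8°.
Subsquare w=22, h=7: +22·0.0833333° lon, +7·0.0416667° lat → SW at lon 71.8333°, lat 8.29167°.
Extended square 3, 2: +3·0.00833333° lon, +2·0.00416667° lat → SW at lon 71.8583°, lat 8.3°.
latitude 8.30000° N, longitude 71.85833° E.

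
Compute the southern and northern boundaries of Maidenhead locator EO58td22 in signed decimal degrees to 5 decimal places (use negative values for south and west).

58.13333, 58.13750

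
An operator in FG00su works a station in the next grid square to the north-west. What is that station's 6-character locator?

FG00rv

Longitude subsquare s = 18; −1 → 17 = r.
Latitude subsquare u = 20; +1 → 21 = v.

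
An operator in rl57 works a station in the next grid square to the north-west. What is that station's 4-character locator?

Longitude square 5; −1 → 4.
Latitude square 7; +1 → 8.

RL48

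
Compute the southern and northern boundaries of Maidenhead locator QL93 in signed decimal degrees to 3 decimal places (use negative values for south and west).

Field Q=16, L=11: +16·20° lon, +11·10° lat → SW at lon 140°, lat 20°.
Square 9, 3: +9·2° lon, +3·1° lat → SW at lon 158°, lat 23°.
Cell spans 2° lon × 1° lat.
south 23.000, north 24.000.

23.000, 24.000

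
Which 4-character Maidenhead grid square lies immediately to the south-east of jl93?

KL02

Longitude square 9; +1 → 10, wraps to 0, carry into field.
Longitude field J = 9; +1 → 10 = K.
Latitude square 3; −1 → 2.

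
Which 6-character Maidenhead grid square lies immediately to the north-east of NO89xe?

Longitude subsquare x = 23; +1 → 24, wraps to 0 = a, carry into square.
Longitude square 8; +1 → 9.
Latitude subsquare e = 4; +1 → 5 = f.

NO99af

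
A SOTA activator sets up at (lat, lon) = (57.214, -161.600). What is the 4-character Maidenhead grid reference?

Offset from 180°W / 90°S: lon 18.40°, lat 147.21°.
Field: 18.40/20 → 0 → A, 147.21/10 → 14 → O; chars AO.
Square: 18.40/2 → 9, 7.21/1 → 7; chars 97.

AO97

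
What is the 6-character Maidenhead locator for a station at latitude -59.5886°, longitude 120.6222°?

PD00hj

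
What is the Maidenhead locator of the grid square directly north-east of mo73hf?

MO73ig

Longitude subsquare h = 7; +1 → 8 = i.
Latitude subsquare f = 5; +1 → 6 = g.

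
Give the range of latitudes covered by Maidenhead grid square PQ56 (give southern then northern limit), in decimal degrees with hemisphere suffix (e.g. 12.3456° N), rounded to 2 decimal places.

76.00° N, 77.00° N

Field P=15, Q=16: +15·20° lon, +16·10° lat → SW at lon 120°, lat 70°.
Square 5, 6: +5·2° lon, +6·1° lat → SW at lon 130°, lat 76°.
Cell spans 2° lon × 1° lat.
south 76.00° N, north 77.00° N.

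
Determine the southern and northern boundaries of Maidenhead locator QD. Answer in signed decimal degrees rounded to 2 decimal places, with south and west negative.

Field Q=16, D=3: +16·20° lon, +3·10° lat → SW at lon 140°, lat -60°.
Cell spans 20° lon × 10° lat.
south -60.00, north -50.00.

-60.00, -50.00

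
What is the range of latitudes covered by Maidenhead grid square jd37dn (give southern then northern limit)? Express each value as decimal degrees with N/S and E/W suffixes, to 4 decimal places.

Field J=9, D=3: +9·20° lon, +3·10° lat → SW at lon 0°, lat -60°.
Square 3, 7: +3·2° lon, +7·1° lat → SW at lon 6°, lat -53°.
Subsquare d=3, n=13: +3·0.0833333° lon, +13·0.0416667° lat → SW at lon 6.25°, lat -52.4583°.
Cell spans 0.0833333° lon × 0.0416667° lat.
south 52.4583° S, north 52.4167° S.

52.4583° S, 52.4167° S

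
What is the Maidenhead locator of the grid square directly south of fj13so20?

Latitude extended square 0; −1 → -1, wraps to 9, carry into subsquare.
Latitude subsquare o = 14; −1 → 13 = n.
The longitude characters are unchanged.

FJ13sn29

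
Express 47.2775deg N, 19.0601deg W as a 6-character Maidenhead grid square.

IN07lg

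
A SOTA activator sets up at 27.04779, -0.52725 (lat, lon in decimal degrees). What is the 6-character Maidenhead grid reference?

IL97rb

Shift to the Maidenhead origin (180°W, 90°S): lon 179.4727, lat 117.0478.
Field: lon ⌊179.4727/20⌋ = 8 → I; lat ⌊117.0478/10⌋ = 11 → L.
Square: lon ⌊19.4727/2⌋ = 9; lat ⌊7.0478/1⌋ = 7.
Subsquare: lon ⌊1.4727/0.0833333⌋ = 17 → r; lat ⌊0.0478/0.0416667⌋ = 1 → b.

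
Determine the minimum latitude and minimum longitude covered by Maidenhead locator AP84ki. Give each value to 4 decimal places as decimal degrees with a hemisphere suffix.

Field A=0, P=15: +0·20° lon, +15·10° lat → SW at lon -180°, lat 60°.
Square 8, 4: +8·2° lon, +4·1° lat → SW at lon -164°, lat 64°.
Subsquare k=10, i=8: +10·0.0833333° lon, +8·0.0416667° lat → SW at lon -163.167°, lat 64.3333°.
latitude 64.3333° N, longitude 163.1667° W.

64.3333° N, 163.1667° W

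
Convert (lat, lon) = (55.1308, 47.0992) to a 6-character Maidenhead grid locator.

LO35nd

Offset from 180°W / 90°S: lon 227.0992°, lat 145.1308°.
Field: 227.0992/20 → 11 → L, 145.1308/10 → 14 → O; chars LO.
Square: 7.0992/2 → 3, 5.1308/1 → 5; chars 35.
Subsquare: 1.0992/0.0833333 → 13 → n, 0.1308/0.0416667 → 3 → d; chars nd.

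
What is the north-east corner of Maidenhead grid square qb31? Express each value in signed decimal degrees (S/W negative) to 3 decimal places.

Field Q=16, B=1: +16·20° lon, +1·10° lat → SW at lon 140°, lat -80°.
Square 3, 1: +3·2° lon, +1·1° lat → SW at lon 146°, lat -79°.
Cell spans 2° lon × 1° lat. NE corner is SW corner plus one full cell.
latitude -78.000, longitude 148.000.

-78.000, 148.000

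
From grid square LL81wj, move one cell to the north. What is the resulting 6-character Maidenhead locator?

LL81wk

Latitude subsquare j = 9; +1 → 10 = k.
The longitude characters are unchanged.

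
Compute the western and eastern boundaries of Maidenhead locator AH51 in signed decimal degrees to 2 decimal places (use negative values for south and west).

-170.00, -168.00

Field A=0, H=7: +0·20° lon, +7·10° lat → SW at lon -180°, lat -20°.
Square 5, 1: +5·2° lon, +1·1° lat → SW at lon -170°, lat -19°.
Cell spans 2° lon × 1° lat.
west -170.00, east -168.00.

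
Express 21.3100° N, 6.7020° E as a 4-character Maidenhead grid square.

Shift to the Maidenhead origin (180°W, 90°S): lon 186.70, lat 111.31.
Field: 186.70/20 → 9 → J, 111.31/10 → 11 → L; chars JL.
Square: 6.70/2 → 3, 1.31/1 → 1; chars 31.

JL31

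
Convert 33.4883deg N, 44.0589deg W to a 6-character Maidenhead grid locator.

GM73xl

Shift to the Maidenhead origin (180°W, 90°S): lon 135.9411, lat 123.4883.
Field: 135.9411/20 → 6 → G, 123.4883/10 → 12 → M; chars GM.
Square: 15.9411/2 → 7, 3.4883/1 → 3; chars 73.
Subsquare: 1.9411/0.0833333 → 23 → x, 0.4883/0.0416667 → 11 → l; chars xl.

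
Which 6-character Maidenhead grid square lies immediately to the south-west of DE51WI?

Longitude subsquare w = 22; −1 → 21 = v.
Latitude subsquare i = 8; −1 → 7 = h.

DE51vh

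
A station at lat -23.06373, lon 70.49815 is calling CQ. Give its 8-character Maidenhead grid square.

Shift to the Maidenhead origin (180°W, 90°S): lon 250.49815, lat 66.93627.
Field: lon ⌊250.49815/20⌋ = 12 → M; lat ⌊66.93627/10⌋ = 6 → G.
Square: lon ⌊10.49815/2⌋ = 5; lat ⌊6.93627/1⌋ = 6.
Subsquare: lon ⌊0.49815/0.0833333⌋ = 5 → f; lat ⌊0.93627/0.0416667⌋ = 22 → w.
Extended square: lon ⌊0.08148/0.00833333⌋ = 9; lat ⌊0.01960/0.00416667⌋ = 4.

MG56fw94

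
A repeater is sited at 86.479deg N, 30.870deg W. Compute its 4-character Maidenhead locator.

Offset from 180°W / 90°S: lon 149.13°, lat 176.48°.
Field: 149.13/20 → 7 → H, 176.48/10 → 17 → R; chars HR.
Square: 9.13/2 → 4, 6.48/1 → 6; chars 46.

HR46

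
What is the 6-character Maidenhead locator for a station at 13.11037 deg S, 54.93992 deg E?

LH76lv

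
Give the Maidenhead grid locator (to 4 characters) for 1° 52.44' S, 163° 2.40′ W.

Add 180° to longitude and 90° to latitude: 16.96, 88.13.
Field: 16.96/20 → 0 → A, 88.13/10 → 8 → I; chars AI.
Square: 16.96/2 → 8, 8.13/1 → 8; chars 88.

AI88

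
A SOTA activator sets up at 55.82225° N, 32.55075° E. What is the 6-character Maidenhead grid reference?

Offset from 180°W / 90°S: lon 212.5507°, lat 145.8222°.
Field (20°×10°, letters A–R): lon ⌊212.5507/20⌋ = 10 → K; lat ⌊145.8222/10⌋ = 14 → O.
Square (2°×1°, digits 0–9): lon ⌊12.5507/2⌋ = 6; lat ⌊5.8222/1⌋ = 5.
Subsquare (5′×2.5′, letters a–x): lon ⌊0.5507/0.0833333⌋ = 6 → g; lat ⌊0.8222/0.0416667⌋ = 19 → t.

KO65gt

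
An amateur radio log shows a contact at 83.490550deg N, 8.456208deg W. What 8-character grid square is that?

IR53sl57

Add 180° to longitude and 90° to latitude: 171.54379, 173.49055.
Field: 171.54379/20 → 8 → I, 173.49055/10 → 17 → R; chars IR.
Square: 11.54379/2 → 5, 3.49055/1 → 3; chars 53.
Subsquare: 1.54379/0.0833333 → 18 → s, 0.49055/0.0416667 → 11 → l; chars sl.
Extended square: 0.04379/0.00833333 → 5, 0.03222/0.00416667 → 7; chars 57.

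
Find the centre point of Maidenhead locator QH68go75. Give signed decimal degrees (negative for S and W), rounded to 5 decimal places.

Field Q=16, H=7: +16·20° lon, +7·10° lat → SW at lon 140°, lat -20°.
Square 6, 8: +6·2° lon, +8·1° lat → SW at lon 152°, lat -12°.
Subsquare g=6, o=14: +6·0.0833333° lon, +14·0.0416667° lat → SW at lon 152.5°, lat -11.4167°.
Extended square 7, 5: +7·0.00833333° lon, +5·0.00416667° lat → SW at lon 152.558°, lat -11.3958°.
Cell spans 0.00833333° lon × 0.00416667° lat. Centre is SW corner plus half of each.
latitude -11.39375, longitude 152.56250.

-11.39375, 152.56250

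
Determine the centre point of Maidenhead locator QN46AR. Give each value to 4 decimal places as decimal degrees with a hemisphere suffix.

46.7292° N, 148.0417° E

Field Q=16, N=13: +16·20° lon, +13·10° lat → SW at lon 140°, lat 40°.
Square 4, 6: +4·2° lon, +6·1° lat → SW at lon 148°, lat 46°.
Subsquare a=0, r=17: +0·0.0833333° lon, +17·0.0416667° lat → SW at lon 148°, lat 46.7083°.
Cell spans 0.0833333° lon × 0.0416667° lat. Centre is SW corner plus half of each.
latitude 46.7292° N, longitude 148.0417° E.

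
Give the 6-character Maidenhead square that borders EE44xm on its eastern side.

Longitude subsquare x = 23; +1 → 24, wraps to 0 = a, carry into square.
Longitude square 4; +1 → 5.
The latitude characters are unchanged.

EE54am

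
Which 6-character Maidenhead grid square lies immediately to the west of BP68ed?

BP68dd

Longitude subsquare e = 4; −1 → 3 = d.
The latitude characters are unchanged.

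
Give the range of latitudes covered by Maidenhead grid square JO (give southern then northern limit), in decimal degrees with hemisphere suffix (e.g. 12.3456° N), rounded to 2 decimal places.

50.00° N, 60.00° N

Field J=9, O=14: +9·20° lon, +14·10° lat → SW at lon 0°, lat 50°.
Cell spans 20° lon × 10° lat.
south 50.00° N, north 60.00° N.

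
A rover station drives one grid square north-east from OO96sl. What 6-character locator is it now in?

OO96tm

Longitude subsquare s = 18; +1 → 19 = t.
Latitude subsquare l = 11; +1 → 12 = m.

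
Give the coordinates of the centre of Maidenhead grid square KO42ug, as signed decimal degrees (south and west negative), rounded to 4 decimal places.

52.2708, 29.7083

Field K=10, O=14: +10·20° lon, +14·10° lat → SW at lon 20°, lat 50°.
Square 4, 2: +4·2° lon, +2·1° lat → SW at lon 28°, lat 52°.
Subsquare u=20, g=6: +20·0.0833333° lon, +6·0.0416667° lat → SW at lon 29.6667°, lat 52.25°.
Cell spans 0.0833333° lon × 0.0416667° lat. Centre is SW corner plus half of each.
latitude 52.2708, longitude 29.7083.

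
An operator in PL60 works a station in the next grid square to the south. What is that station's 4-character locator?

Latitude square 0; −1 → -1, wraps to 9, carry into field.
Latitude field L = 11; −1 → 10 = K.
The longitude characters are unchanged.

PK69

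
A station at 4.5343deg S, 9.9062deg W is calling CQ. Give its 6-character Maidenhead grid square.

II55bl

Offset from 180°W / 90°S: lon 170.0938°, lat 85.4657°.
Field (20°×10°, letters A–R): 170.0938/20 → 8 → I, 85.4657/10 → 8 → I; chars II.
Square (2°×1°, digits 0–9): 10.0938/2 → 5, 5.4657/1 → 5; chars 55.
Subsquare (5′×2.5′, letters a–x): 0.0938/0.0833333 → 1 → b, 0.4657/0.0416667 → 11 → l; chars bl.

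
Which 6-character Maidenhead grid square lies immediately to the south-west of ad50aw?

Longitude subsquare a = 0; −1 → -1, wraps to 23 = x, carry into square.
Longitude square 5; −1 → 4.
Latitude subsquare w = 22; −1 → 21 = v.

AD40xv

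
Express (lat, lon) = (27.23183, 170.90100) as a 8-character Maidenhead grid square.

Add 180° to longitude and 90° to latitude: 350.90100, 117.23183.
Field: lon ⌊350.90100/20⌋ = 17 → R; lat ⌊117.23183/10⌋ = 11 → L.
Square: lon ⌊10.90100/2⌋ = 5; lat ⌊7.23183/1⌋ = 7.
Subsquare: lon ⌊0.90100/0.0833333⌋ = 10 → k; lat ⌊0.23183/0.0416667⌋ = 5 → f.
Extended square: lon ⌊0.06767/0.00833333⌋ = 8; lat ⌊0.02350/0.00416667⌋ = 5.

RL57kf85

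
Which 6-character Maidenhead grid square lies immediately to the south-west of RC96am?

Longitude subsquare a = 0; −1 → -1, wraps to 23 = x, carry into square.
Longitude square 9; −1 → 8.
Latitude subsquare m = 12; −1 → 11 = l.

RC86xl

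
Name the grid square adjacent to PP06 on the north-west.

OP97

Longitude square 0; −1 → -1, wraps to 9, carry into field.
Longitude field P = 15; −1 → 14 = O.
Latitude square 6; +1 → 7.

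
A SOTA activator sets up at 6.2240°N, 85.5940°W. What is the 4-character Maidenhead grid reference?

EJ76

Shift to the Maidenhead origin (180°W, 90°S): lon 94.41, lat 96.22.
Field: lon ⌊94.41/20⌋ = 4 → E; lat ⌊96.22/10⌋ = 9 → J.
Square: lon ⌊14.41/2⌋ = 7; lat ⌊6.22/1⌋ = 6.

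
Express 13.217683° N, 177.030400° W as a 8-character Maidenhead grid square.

AK13lf62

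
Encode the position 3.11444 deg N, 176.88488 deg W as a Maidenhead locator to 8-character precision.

Add 180° to longitude and 90° to latitude: 3.11512, 93.11444.
Field: 3.11512/20 → 0 → A, 93.11444/10 → 9 → J; chars AJ.
Square: 3.11512/2 → 1, 3.11444/1 → 3; chars 13.
Subsquare: 1.11512/0.0833333 → 13 → n, 0.11444/0.0416667 → 2 → c; chars nc.
Extended square: 0.03179/0.00833333 → 3, 0.03111/0.00416667 → 7; chars 37.

AJ13nc37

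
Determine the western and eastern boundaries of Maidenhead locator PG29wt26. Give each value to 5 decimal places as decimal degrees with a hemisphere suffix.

125.85000° E, 125.85833° E

Field P=15, G=6: +15·20° lon, +6·10° lat → SW at lon 120°, lat -30°.
Square 2, 9: +2·2° lon, +9·1° lat → SW at lon 124°, lat -21°.
Subsquare w=22, t=19: +22·0.0833333° lon, +19·0.0416667° lat → SW at lon 125.833°, lat -20.2083°.
Extended square 2, 6: +2·0.00833333° lon, +6·0.00416667° lat → SW at lon 125.85°, lat -20.1833°.
Cell spans 0.00833333° lon × 0.00416667° lat.
west 125.85000° E, east 125.85833° E.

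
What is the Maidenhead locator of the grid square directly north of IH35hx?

Latitude subsquare x = 23; +1 → 24, wraps to 0 = a, carry into square.
Latitude square 5; +1 → 6.
The longitude characters are unchanged.

IH36ha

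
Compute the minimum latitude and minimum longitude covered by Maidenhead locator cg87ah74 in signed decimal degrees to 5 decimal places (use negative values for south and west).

-22.69167, -123.94167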